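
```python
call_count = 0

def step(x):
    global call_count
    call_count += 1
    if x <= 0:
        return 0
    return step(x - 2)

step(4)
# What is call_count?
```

Linear recursion stepping by 2: 3 calls from x=4 down to ≤0.

Answer: 3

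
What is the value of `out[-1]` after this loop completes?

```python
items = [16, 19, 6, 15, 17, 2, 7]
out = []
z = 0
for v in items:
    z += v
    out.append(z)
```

Cumulative sum ends at 82
`out` takes the values: [] → [16] → [16, 35] → [16, 35, 41] → [16, 35, 41, 56] → [16, 35, 41, 56, 73] → [16, 35, 41, 56, 73, 75] → [16, 35, 41, 56, 73, 75, 82]
So `out[-1]` = 82

Answer: 82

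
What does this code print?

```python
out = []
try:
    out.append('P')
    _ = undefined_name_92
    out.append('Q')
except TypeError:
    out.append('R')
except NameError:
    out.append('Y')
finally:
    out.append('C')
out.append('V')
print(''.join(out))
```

Execution trace: 'P' (try body) → 'Y' (except NameError) → 'C' (finally) → 'V' (after the try/except). Output: PYCV

Answer: PYCV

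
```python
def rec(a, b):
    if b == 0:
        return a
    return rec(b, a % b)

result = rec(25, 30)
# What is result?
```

rec(25, 30) -> rec(30, 25) -> rec(25, 5) -> rec(5, 0) -> 5

Answer: 5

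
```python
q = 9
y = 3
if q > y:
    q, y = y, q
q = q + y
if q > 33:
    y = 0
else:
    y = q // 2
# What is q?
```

Trace:
`q = 9` → q = 9
`y = 3` → y = 3
`if q > y: ...` → q > y is True → q = 3; y = 9
`q = q + y` → q = 12
`if q > 33: ...` → q > 33 is False, take else branch → y = 6
So q = 12

Answer: 12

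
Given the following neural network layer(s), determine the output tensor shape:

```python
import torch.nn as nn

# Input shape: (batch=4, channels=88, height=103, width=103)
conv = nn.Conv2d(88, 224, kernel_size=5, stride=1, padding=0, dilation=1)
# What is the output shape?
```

Input: (4, 88, 103, 103) -> Output: (4, 224, 99, 99)

Answer: (4, 224, 99, 99)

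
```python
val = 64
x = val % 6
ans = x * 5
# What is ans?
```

Trace:
`val = 64` → val = 64
`x = val % 6` → x = 4
`ans = x * 5` → ans = 20
So ans = 20

Answer: 20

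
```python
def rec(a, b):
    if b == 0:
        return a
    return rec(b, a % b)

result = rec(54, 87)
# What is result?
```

rec(54, 87) -> rec(87, 54) -> rec(54, 33) -> rec(33, 21) -> rec(21, 12) -> rec(12, 9) -> rec(9, 3) -> rec(3, 0) -> 3

Answer: 3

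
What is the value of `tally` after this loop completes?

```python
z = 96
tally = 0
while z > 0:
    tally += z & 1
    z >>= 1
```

Count set bits in 96 (binary: 0b1100000)
`tally` takes the values: 0 → 1 → 2

Answer: 2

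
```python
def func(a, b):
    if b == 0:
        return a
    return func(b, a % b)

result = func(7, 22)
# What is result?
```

func(7, 22) -> func(22, 7) -> func(7, 1) -> func(1, 0) -> 1

Answer: 1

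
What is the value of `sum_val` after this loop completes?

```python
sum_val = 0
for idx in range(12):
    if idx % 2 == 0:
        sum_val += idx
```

Sum of even numbers 0 to 11
`sum_val` takes the values: 0 → 2 → 6 → 12 → 20 → 30

Answer: 30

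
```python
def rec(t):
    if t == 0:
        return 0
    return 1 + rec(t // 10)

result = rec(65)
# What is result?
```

Count of digits of 65: 2

Answer: 2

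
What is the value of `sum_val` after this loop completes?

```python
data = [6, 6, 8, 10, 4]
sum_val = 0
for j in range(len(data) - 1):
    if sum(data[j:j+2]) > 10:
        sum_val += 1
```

Count windows with sum > 10
`sum_val` takes the values: 0 → 1 → 2 → 3 → 4

Answer: 4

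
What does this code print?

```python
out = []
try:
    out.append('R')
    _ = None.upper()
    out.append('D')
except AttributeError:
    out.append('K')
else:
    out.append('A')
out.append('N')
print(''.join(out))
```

Execution trace: 'R' (try body) → 'K' (except AttributeError) → 'N' (after the try/except). Output: RKN

Answer: RKN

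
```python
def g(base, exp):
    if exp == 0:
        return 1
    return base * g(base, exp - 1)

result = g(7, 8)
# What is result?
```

g(7, 8) = 7 * 7 * 7 * 7 * 7 * 7 * 7 * 7 = 5764801

Answer: 5764801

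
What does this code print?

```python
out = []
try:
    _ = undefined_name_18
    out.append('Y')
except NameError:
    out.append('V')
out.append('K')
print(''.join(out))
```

Execution trace: 'V' (except NameError) → 'K' (after the try/except). Output: VK

Answer: VK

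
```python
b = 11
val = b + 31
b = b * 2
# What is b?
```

Trace:
`b = 11` → b = 11
`val = b + 31` → val = 42
`b = b * 2` → b = 22
So b = 22

Answer: 22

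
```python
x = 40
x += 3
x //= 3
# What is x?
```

Trace:
`x = 40` → x = 40
`x += 3` → x = 43
`x //= 3` → x = 14
So x = 14

Answer: 14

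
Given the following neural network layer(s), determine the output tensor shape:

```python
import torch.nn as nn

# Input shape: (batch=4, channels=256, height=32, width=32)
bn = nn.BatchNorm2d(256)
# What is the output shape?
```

Input: (4, 256, 32, 32) -> Output: (4, 256, 32, 32)

Answer: (4, 256, 32, 32)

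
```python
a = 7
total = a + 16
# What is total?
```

Trace:
`a = 7` → a = 7
`total = a + 16` → total = 23
So total = 23

Answer: 23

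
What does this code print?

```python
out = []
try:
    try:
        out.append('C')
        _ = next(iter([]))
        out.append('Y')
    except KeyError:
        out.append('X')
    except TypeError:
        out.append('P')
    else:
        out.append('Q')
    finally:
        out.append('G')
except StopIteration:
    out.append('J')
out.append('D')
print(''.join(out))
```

Execution trace: 'C' (try body) → 'G' (finally) → 'J' (outer except StopIteration) → 'D' (after the try/except). Output: CGJD

Answer: CGJD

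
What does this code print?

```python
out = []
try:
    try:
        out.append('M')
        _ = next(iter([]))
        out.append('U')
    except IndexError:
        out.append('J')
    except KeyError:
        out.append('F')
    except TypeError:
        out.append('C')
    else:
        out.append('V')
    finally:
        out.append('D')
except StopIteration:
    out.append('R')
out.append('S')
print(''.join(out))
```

Execution trace: 'M' (try body) → 'D' (finally) → 'R' (outer except StopIteration) → 'S' (after the try/except). Output: MDRS

Answer: MDRS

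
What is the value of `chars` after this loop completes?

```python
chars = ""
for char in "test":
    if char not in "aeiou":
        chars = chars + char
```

Remove vowels from 'test'
`chars` takes the values: "" → "t" → "ts" → "tst"

Answer: "tst"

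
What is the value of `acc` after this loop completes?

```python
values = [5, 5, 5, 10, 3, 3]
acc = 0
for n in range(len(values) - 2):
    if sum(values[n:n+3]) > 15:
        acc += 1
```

Count windows with sum > 15
`acc` takes the values: 0 → 1 → 2 → 3

Answer: 3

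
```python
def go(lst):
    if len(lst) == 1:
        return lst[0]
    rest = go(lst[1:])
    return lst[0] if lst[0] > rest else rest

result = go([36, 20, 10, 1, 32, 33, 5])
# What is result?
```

Recursive max over [36, 20, 10, 1, 32, 33, 5] = 36

Answer: 36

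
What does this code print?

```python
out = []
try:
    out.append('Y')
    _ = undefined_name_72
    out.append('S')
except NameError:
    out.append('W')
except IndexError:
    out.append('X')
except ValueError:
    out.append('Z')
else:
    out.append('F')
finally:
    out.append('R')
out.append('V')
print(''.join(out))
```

Execution trace: 'Y' (try body) → 'W' (except NameError) → 'R' (finally) → 'V' (after the try/except). Output: YWRV

Answer: YWRV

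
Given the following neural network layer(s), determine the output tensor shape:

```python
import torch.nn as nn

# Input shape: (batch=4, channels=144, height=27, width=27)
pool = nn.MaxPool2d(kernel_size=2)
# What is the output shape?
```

Input: (4, 144, 27, 27) -> Output: (4, 144, 13, 13)

Answer: (4, 144, 13, 13)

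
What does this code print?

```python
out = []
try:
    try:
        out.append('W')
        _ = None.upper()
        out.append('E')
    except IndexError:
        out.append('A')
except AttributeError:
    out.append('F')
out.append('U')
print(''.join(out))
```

Execution trace: 'W' (try body) → 'F' (outer except AttributeError) → 'U' (after the try/except). Output: WFU

Answer: WFU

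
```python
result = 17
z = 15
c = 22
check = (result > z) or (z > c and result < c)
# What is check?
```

Trace:
`result = 17` → result = 17
`z = 15` → z = 15
`c = 22` → c = 22
`check = (result > z) or (z > c and result < c)` → check = True
So check = True

Answer: True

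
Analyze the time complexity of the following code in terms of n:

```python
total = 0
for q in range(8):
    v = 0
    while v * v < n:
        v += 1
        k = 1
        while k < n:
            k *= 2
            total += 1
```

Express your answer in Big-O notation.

Each loop level contributes: 1 × √n × log n. Multiplying the contributions gives O(√n log n).

Answer: O(√n log n)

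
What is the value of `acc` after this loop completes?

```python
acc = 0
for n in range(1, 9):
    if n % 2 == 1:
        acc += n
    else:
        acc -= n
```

Add odd, subtract even
`acc` takes the values: 0 → 1 → -1 → 2 → -2 → 3 → -3 → 4 → -4

Answer: -4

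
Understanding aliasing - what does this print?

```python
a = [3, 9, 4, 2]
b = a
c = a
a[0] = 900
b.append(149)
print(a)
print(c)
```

Key concept: multiple aliases.
Step by step:
`a = [3, 9, 4, 2]` → a = [3, 9, 4, 2]
`b = a` → b = [3, 9, 4, 2] (same object as a)
`c = a` → c = [3, 9, 4, 2] (same object as a, b)
`a[0] = 900` → a = [900, 9, 4, 2] (same object as b, c); b = [900, 9, 4, 2] (same object as a, c); c = [900, 9, 4, 2] (same object as a, b)
`b.append(149)` → a = [900, 9, 4, 2, 149] (same object as b, c); b = [900, 9, 4, 2, 149] (same object as a, c); c = [900, 9, 4, 2, 149] (same object as a, b)
`print(a)` → prints [900, 9, 4, 2, 149]
`print(c)` → prints [900, 9, 4, 2, 149]

Answer:
[900, 9, 4, 2, 149]
[900, 9, 4, 2, 149]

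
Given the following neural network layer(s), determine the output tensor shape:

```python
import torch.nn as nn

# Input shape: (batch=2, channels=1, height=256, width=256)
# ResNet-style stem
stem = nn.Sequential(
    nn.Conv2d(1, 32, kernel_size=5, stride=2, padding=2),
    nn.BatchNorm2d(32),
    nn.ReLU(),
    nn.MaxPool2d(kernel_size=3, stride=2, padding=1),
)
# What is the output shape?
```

Input: (2, 1, 256, 256) -> after Conv2d 5x5 stride=2: (2, 32, 128, 128) -> Output: (2, 32, 64, 64)

Answer: (2, 32, 64, 64)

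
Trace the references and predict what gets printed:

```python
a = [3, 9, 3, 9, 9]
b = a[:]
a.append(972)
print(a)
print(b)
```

Key concept: slice [:] creates copy.
Step by step:
`a = [3, 9, 3, 9, 9]` → a = [3, 9, 3, 9, 9]
`b = a[:]` → b = [3, 9, 3, 9, 9]
`a.append(972)` → a = [3, 9, 3, 9, 9, 972]
`print(a)` → prints [3, 9, 3, 9, 9, 972]
`print(b)` → prints [3, 9, 3, 9, 9]

Answer:
[3, 9, 3, 9, 9, 972]
[3, 9, 3, 9, 9]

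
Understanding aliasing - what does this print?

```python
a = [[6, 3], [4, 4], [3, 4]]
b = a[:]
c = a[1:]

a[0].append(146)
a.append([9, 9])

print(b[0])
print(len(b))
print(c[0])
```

Key concept: slice with nested mutation.
Step by step:
`a = [[6, 3], [4, 4], [3, 4]]` → a = [[6, 3], [4, 4], [3, 4]]
`b = a[:]` → b = [[6, 3], [4, 4], [3, 4]]
`c = a[1:]` → c = [[4, 4], [3, 4]]
`a[0].append(146)` → a = [[6, 3, 146], [4, 4], [3, 4]]; b = [[6, 3, 146], [4, 4], [3, 4]]
`a.append([9, 9])` → a = [[6, 3, 146], [4, 4], [3, 4], [9, 9]]
`print(b[0])` → prints [6, 3, 146]
`print(len(b))` → prints 3
`print(c[0])` → prints [4, 4]

Answer:
[6, 3, 146]
3
[4, 4]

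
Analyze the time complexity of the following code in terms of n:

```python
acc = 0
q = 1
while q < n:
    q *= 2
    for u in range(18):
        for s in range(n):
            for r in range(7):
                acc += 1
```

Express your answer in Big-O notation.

Each loop level contributes: log n × 1 × n × 1. Multiplying the contributions gives O(n log n).

Answer: O(n log n)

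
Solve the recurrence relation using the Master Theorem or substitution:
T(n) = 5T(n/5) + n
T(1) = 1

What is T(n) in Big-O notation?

By Master Theorem: a=5, b=5, f(n)=n. Since log_5(5) = 1 and f(n) = Θ(n^1), Case 2 applies. T(n) = O(n log n).

Answer: O(n log n)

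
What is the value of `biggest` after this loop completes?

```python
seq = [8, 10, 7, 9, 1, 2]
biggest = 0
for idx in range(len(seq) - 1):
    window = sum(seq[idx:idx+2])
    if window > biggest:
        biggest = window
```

Max sum of 2-element window in [8, 10, 7, 9, 1, 2]
`biggest` takes the values: 0 → 18

Answer: 18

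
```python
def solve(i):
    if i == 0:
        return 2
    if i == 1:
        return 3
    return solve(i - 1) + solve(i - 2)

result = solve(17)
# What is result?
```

Build up from base cases: solve(0)=2, solve(1)=3, solve(2)=5, solve(3)=8, solve(4)=13, solve(5)=21, solve(6)=34, ..., solve(17)=6765

Answer: 6765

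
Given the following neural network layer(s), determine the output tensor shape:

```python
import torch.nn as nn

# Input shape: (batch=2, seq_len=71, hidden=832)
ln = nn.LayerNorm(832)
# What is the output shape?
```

Input: (2, 71, 832) -> Output: (2, 71, 832)

Answer: (2, 71, 832)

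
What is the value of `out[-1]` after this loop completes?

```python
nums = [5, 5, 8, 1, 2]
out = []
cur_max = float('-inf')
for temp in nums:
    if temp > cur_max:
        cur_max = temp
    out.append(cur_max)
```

Running max ends at 8
`out` takes the values: [] → [5] → [5, 5] → [5, 5, 8] → [5, 5, 8, 8] → [5, 5, 8, 8, 8]
So `out[-1]` = 8

Answer: 8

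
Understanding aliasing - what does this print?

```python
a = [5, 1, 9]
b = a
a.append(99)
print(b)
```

Key concept: basic list aliasing.
Step by step:
`a = [5, 1, 9]` → a = [5, 1, 9]
`b = a` → b = [5, 1, 9] (same object as a)
`a.append(99)` → a = [5, 1, 9, 99] (same object as b); b = [5, 1, 9, 99] (same object as a)
`print(b)` → prints [5, 1, 9, 99]

Answer: [5, 1, 9, 99]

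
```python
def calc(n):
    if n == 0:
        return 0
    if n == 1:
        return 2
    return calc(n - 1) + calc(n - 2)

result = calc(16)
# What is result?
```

Build up from base cases: calc(0)=0, calc(1)=2, calc(2)=2, calc(3)=4, calc(4)=6, calc(5)=10, calc(6)=16, ..., calc(16)=1974

Answer: 1974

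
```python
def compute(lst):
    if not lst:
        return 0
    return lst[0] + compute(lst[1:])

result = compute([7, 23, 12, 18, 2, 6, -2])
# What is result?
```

7 + 23 + 12 + 18 + 2 + 6 + (-2) + 0 = 66

Answer: 66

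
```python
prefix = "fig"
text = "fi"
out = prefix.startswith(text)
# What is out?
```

Trace:
`prefix = "fig"` → prefix = 'fig'
`text = "fi"` → text = 'fi'
`out = prefix.startswith(text)` → out = True
So out = True

Answer: True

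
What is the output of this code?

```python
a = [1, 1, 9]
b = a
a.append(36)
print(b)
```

Key concept: basic list aliasing.
Step by step:
`a = [1, 1, 9]` → a = [1, 1, 9]
`b = a` → b = [1, 1, 9] (same object as a)
`a.append(36)` → a = [1, 1, 9, 36] (same object as b); b = [1, 1, 9, 36] (same object as a)
`print(b)` → prints [1, 1, 9, 36]

Answer: [1, 1, 9, 36]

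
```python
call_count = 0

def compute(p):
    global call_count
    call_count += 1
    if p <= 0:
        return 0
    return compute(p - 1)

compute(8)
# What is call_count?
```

Linear recursion stepping by 1: 9 calls from p=8 down to ≤0.

Answer: 9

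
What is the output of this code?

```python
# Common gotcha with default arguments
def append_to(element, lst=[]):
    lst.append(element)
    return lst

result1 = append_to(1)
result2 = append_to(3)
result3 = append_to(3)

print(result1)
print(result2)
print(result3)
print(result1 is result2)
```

Key concept: mutable default argument gotcha.
Step by step:
`result1 = append_to(1)` → result1 = [1]
`result2 = append_to(3)` → result1 = [1, 3] (same object as result2); result2 = [1, 3] (same object as result1)
`result3 = append_to(3)` → result1 = [1, 3, 3] (same object as result2, result3); result2 = [1, 3, 3] (same object as result1, result3); result3 = [1, 3, 3] (same object as result1, result2)
`print(result1)` → prints [1, 3, 3]
`print(result2)` → prints [1, 3, 3]
`print(result3)` → prints [1, 3, 3]
`print(result1 is result2)` → prints True

Answer:
[1, 3, 3]
[1, 3, 3]
[1, 3, 3]
True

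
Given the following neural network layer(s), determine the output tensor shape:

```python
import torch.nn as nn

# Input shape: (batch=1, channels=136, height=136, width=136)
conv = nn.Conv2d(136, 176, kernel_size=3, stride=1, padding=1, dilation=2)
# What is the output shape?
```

Input: (1, 136, 136, 136) -> Output: (1, 176, 134, 134)

Answer: (1, 176, 134, 134)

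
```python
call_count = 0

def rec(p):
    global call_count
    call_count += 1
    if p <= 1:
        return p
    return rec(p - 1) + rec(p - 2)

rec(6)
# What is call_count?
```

Calls(p) = 1 + Calls(p-1) + Calls(p-2); Calls(0)=Calls(1)=1. For p=6 this gives 25.

Answer: 25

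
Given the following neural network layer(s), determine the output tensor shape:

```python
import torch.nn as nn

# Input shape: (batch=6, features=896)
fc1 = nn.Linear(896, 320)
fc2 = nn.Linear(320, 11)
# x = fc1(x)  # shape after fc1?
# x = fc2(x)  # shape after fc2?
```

Input: (6, 896) -> after fc1: (6, 320) -> Output: (6, 11)

Answer: (6, 11)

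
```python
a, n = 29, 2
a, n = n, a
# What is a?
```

Trace:
`a, n = 29, 2` → a = 29; n = 2
`a, n = n, a` → a = 2; n = 29
So a = 2

Answer: 2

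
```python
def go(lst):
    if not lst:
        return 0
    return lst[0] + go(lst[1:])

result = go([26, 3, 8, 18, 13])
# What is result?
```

26 + 3 + 8 + 18 + 13 + 0 = 68

Answer: 68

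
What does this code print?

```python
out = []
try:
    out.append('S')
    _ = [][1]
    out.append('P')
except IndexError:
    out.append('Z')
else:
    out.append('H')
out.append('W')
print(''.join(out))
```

Execution trace: 'S' (try body) → 'Z' (except IndexError) → 'W' (after the try/except). Output: SZW

Answer: SZW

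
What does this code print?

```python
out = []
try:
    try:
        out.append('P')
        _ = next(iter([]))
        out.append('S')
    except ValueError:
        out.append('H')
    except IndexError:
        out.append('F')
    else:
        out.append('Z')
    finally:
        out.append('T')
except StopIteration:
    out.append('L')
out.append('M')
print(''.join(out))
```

Execution trace: 'P' (try body) → 'T' (finally) → 'L' (outer except StopIteration) → 'M' (after the try/except). Output: PTLM

Answer: PTLM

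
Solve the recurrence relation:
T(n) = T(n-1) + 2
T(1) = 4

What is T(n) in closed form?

Unrolling: T(n) = T(1) + 2·(n-1) = 4 + 2(n-1) = 2n + 2.

Answer: T(n) = 2n + 2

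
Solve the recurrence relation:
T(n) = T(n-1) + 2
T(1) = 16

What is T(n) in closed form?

Unrolling: T(n) = T(1) + 2·(n-1) = 16 + 2(n-1) = 2n + 14.

Answer: T(n) = 2n + 14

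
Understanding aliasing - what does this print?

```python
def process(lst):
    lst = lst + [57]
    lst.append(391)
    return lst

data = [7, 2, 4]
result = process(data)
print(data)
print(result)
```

Key concept: rebinding parameter vs mutation.
Step by step:
`data = [7, 2, 4]` → data = [7, 2, 4]
`result = process(data)` → result = [7, 2, 4, 57, 391]
`print(data)` → prints [7, 2, 4]
`print(result)` → prints [7, 2, 4, 57, 391]

Answer:
[7, 2, 4]
[7, 2, 4, 57, 391]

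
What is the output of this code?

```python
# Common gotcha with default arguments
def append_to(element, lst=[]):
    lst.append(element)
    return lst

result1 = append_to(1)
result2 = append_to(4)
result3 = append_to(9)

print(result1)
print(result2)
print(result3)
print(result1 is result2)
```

Key concept: mutable default argument gotcha.
Step by step:
`result1 = append_to(1)` → result1 = [1]
`result2 = append_to(4)` → result1 = [1, 4] (same object as result2); result2 = [1, 4] (same object as result1)
`result3 = append_to(9)` → result1 = [1, 4, 9] (same object as result2, result3); result2 = [1, 4, 9] (same object as result1, result3); result3 = [1, 4, 9] (same object as result1, result2)
`print(result1)` → prints [1, 4, 9]
`print(result2)` → prints [1, 4, 9]
`print(result3)` → prints [1, 4, 9]
`print(result1 is result2)` → prints True

Answer:
[1, 4, 9]
[1, 4, 9]
[1, 4, 9]
True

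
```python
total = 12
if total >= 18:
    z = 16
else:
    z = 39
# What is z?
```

Trace:
`total = 12` → total = 12
`if total >= 18: ...` → total >= 18 is False, take else branch → z = 39
So z = 39

Answer: 39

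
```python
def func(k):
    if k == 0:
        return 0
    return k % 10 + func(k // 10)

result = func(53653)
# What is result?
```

Sum of digits of 53653: 3 + 5 + 6 + 3 + 5 = 22

Answer: 22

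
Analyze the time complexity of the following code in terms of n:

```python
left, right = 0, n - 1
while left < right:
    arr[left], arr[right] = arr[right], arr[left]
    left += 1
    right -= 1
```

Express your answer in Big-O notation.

This is In-place array reversal. Time complexity: O(n).

Answer: O(n)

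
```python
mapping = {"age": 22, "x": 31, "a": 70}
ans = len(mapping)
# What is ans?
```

Trace:
`mapping = {"age": 22, "x": 31, "a": 70}` → mapping = {'age': 22, 'x': 31, 'a': 70}
`ans = len(mapping)` → ans = 3
So ans = 3

Answer: 3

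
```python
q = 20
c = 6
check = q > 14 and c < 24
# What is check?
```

Trace:
`q = 20` → q = 20
`c = 6` → c = 6
`check = q > 14 and c < 24` → check = True
So check = True

Answer: True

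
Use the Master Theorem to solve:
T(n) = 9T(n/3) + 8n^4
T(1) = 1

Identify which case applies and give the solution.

a=9, b=3, f(n)=8n^4. log_3(9) = 2. Since c=4 > 2 and the regularity condition holds (9(n/3)^4 = (9/3^4)n^4 with 9/3^4 < 1), Case 3 applies: T(n) = Θ(f(n)) = O(n^4).

Answer: O(n^4) - Case 3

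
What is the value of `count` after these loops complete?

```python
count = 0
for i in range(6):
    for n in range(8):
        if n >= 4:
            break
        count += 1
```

Inner breaks at 4, outer runs 6 times
`count` takes the values: 0 → 1 → 2 → 3 → 4 → 5 → 6 → 7 → 8 → 9 → 10 → 11 → 12 → 13 → 14 → 15 → 16 → 17 → 18 → 19 → 20 → 21 → 22 → 23 → 24

Answer: 24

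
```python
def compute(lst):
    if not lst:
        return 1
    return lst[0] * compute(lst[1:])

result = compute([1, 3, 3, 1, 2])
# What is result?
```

Product over [1, 3, 3, 1, 2] = 1 * 3 * 3 * 1 * 2 = 18

Answer: 18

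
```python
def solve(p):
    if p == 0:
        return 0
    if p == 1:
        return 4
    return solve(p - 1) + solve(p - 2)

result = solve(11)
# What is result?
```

Build up from base cases: solve(0)=0, solve(1)=4, solve(2)=4, solve(3)=8, solve(4)=12, solve(5)=20, solve(6)=32, ..., solve(11)=356

Answer: 356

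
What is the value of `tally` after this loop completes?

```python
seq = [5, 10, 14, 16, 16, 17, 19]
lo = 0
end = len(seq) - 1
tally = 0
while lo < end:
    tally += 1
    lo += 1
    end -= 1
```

Iterations until pointers meet (list length 7)
`tally` takes the values: 0 → 1 → 2 → 3

Answer: 3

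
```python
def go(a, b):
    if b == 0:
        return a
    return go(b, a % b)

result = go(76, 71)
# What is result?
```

go(76, 71) -> go(71, 5) -> go(5, 1) -> go(1, 0) -> 1

Answer: 1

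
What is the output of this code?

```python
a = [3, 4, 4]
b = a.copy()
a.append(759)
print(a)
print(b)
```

Key concept: list.copy() creates independent copy.
Step by step:
`a = [3, 4, 4]` → a = [3, 4, 4]
`b = a.copy()` → b = [3, 4, 4]
`a.append(759)` → a = [3, 4, 4, 759]
`print(a)` → prints [3, 4, 4, 759]
`print(b)` → prints [3, 4, 4]

Answer:
[3, 4, 4, 759]
[3, 4, 4]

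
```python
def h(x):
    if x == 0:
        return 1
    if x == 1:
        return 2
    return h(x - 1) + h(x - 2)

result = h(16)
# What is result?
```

Build up from base cases: h(0)=1, h(1)=2, h(2)=3, h(3)=5, h(4)=8, h(5)=13, h(6)=21, ..., h(16)=2584

Answer: 2584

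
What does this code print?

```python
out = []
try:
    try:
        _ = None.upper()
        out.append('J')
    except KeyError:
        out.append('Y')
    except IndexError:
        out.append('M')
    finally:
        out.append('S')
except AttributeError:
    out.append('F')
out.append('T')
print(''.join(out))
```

Execution trace: 'S' (inner finally) → 'F' (outer except AttributeError) → 'T' (after the try/except). Output: SFT

Answer: SFT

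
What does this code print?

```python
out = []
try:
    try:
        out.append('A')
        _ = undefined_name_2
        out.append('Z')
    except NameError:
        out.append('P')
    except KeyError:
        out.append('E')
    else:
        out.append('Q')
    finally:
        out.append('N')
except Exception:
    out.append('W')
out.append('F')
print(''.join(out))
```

Execution trace: 'A' (inner try body) → 'P' (inner except NameError) → 'N' (inner finally) → 'F' (after the try/except). Output: APNF

Answer: APNF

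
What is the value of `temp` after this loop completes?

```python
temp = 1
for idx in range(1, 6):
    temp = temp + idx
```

Start at 1, add 1 through 5
`temp` takes the values: 1 → 2 → 4 → 7 → 11 → 16

Answer: 16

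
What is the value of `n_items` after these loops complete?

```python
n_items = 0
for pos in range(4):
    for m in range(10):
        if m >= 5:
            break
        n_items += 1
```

Inner breaks at 5, outer runs 4 times
`n_items` takes the values: 0 → 1 → 2 → 3 → 4 → 5 → 6 → 7 → 8 → 9 → 10 → 11 → 12 → 13 → 14 → 15 → 16 → 17 → 18 → 19 → 20

Answer: 20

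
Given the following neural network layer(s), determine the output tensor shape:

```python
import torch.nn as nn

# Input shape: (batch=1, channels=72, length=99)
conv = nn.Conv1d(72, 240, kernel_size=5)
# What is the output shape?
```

Input: (1, 72, 99) -> Output: (1, 240, 95)

Answer: (1, 240, 95)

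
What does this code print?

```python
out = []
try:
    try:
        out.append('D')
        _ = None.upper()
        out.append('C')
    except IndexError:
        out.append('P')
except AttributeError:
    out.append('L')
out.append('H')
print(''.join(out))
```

Execution trace: 'D' (try body) → 'L' (outer except AttributeError) → 'H' (after the try/except). Output: DLH

Answer: DLH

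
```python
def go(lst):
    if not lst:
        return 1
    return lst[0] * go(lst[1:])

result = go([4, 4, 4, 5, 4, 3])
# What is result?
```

Product over [4, 4, 4, 5, 4, 3] = 4 * 4 * 4 * 5 * 4 * 3 = 3840

Answer: 3840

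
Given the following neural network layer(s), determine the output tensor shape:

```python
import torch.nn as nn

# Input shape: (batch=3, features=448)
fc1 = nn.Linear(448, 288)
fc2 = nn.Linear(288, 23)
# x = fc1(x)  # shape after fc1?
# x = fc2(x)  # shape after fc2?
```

Input: (3, 448) -> after fc1: (3, 288) -> Output: (3, 23)

Answer: (3, 23)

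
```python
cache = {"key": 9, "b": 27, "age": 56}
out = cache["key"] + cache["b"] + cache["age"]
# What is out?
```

Trace:
`cache = {"key": 9, "b": 27, "age": 56}` → cache = {'key': 9, 'b': 27, 'age': 56}
`out = cache["key"] + cache["b"] + cache["age"]` → out = 92
So out = 92

Answer: 92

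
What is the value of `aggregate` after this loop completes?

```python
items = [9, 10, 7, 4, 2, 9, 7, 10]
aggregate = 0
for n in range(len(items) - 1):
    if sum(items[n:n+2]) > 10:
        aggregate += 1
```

Count windows with sum > 10
`aggregate` takes the values: 0 → 1 → 2 → 3 → 4 → 5 → 6

Answer: 6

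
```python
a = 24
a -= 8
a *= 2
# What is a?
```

Trace:
`a = 24` → a = 24
`a -= 8` → a = 16
`a *= 2` → a = 32
So a = 32

Answer: 32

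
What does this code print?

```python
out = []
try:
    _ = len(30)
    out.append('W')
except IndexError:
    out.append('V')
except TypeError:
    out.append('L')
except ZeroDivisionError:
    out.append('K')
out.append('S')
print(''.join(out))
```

Execution trace: 'L' (except TypeError) → 'S' (after the try/except). Output: LS

Answer: LS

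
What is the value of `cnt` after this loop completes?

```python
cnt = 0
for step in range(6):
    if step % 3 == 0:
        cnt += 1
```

Count numbers divisible by 3 in range(6)
`cnt` takes the values: 0 → 1 → 2

Answer: 2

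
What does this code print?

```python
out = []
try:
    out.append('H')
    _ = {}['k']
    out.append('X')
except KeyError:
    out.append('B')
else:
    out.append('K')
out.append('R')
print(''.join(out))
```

Execution trace: 'H' (try body) → 'B' (except KeyError) → 'R' (after the try/except). Output: HBR

Answer: HBR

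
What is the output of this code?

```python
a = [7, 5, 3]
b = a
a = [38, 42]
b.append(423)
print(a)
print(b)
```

Key concept: rebinding vs mutation: a is rebound to a new list, b still points at the original.
Step by step:
`a = [7, 5, 3]` → a = [7, 5, 3]
`b = a` → b = [7, 5, 3] (same object as a)
`a = [38, 42]` → a = [38, 42]
`b.append(423)` → b = [7, 5, 3, 423]
`print(a)` → prints [38, 42]
`print(b)` → prints [7, 5, 3, 423]

Answer:
[38, 42]
[7, 5, 3, 423]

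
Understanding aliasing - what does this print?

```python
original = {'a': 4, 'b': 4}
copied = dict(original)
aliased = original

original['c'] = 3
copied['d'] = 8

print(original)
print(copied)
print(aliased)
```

Key concept: dict() creates copy, assignment creates alias.
Step by step:
`original = {'a': 4, 'b': 4}` → original = {'a': 4, 'b': 4}
`copied = dict(original)` → copied = {'a': 4, 'b': 4}
`aliased = original` → aliased = {'a': 4, 'b': 4} (same object as original)
`original['c'] = 3` → original = {'a': 4, 'b': 4, 'c': 3} (same object as aliased); aliased = {'a': 4, 'b': 4, 'c': 3} (same object as original)
`copied['d'] = 8` → copied = {'a': 4, 'b': 4, 'd': 8}
`print(original)` → prints {'a': 4, 'b': 4, 'c': 3}
`print(copied)` → prints {'a': 4, 'b': 4, 'd': 8}
`print(aliased)` → prints {'a': 4, 'b': 4, 'c': 3}

Answer:
{'a': 4, 'b': 4, 'c': 3}
{'a': 4, 'b': 4, 'd': 8}
{'a': 4, 'b': 4, 'c': 3}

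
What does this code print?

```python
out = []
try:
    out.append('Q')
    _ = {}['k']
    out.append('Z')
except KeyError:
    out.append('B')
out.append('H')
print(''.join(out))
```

Execution trace: 'Q' (try body) → 'B' (except KeyError) → 'H' (after the try/except). Output: QBH

Answer: QBH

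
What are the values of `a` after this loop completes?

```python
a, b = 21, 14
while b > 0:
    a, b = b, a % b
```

GCD of 21 and 14
`a` takes the values: 21 → 14 → 7

Answer: 7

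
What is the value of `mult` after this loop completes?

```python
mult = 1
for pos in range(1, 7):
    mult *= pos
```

6! = 720
`mult` takes the values: 1 → 2 → 6 → 24 → 120 → 720

Answer: 720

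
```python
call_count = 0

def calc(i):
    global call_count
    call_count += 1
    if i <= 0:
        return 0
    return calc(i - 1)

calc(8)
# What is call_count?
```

Linear recursion stepping by 1: 9 calls from i=8 down to ≤0.

Answer: 9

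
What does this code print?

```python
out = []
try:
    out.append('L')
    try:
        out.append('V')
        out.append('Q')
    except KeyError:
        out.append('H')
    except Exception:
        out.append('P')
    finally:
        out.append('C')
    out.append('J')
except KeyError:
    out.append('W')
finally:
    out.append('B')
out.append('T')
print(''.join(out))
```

Execution trace: 'L' (try body) → 'V' (inner try body) → 'Q' (inner try body, no exception) → 'C' (inner finally) → 'J' (try body, no exception) → 'B' (finally) → 'T' (after the try/except). Output: LVQCJBT

Answer: LVQCJBT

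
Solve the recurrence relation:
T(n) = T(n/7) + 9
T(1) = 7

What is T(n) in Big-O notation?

Each step divides n by 7 and adds 9. After log_7(n) steps we reach T(1)=7. So T(n) = 9·log_7(n) + 7 = O(log n).

Answer: O(log n)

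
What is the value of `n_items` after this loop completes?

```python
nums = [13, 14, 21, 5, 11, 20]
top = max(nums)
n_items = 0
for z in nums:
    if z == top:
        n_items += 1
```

Count of max value 21 in [13, 14, 21, 5, 11, 20]
`n_items` takes the values: 0 → 1

Answer: 1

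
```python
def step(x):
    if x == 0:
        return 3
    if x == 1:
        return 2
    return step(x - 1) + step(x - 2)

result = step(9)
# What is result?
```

Build up from base cases: step(0)=3, step(1)=2, step(2)=5, step(3)=7, step(4)=12, step(5)=19, step(6)=31, ..., step(9)=131

Answer: 131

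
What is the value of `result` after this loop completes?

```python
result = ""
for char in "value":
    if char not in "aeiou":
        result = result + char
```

Remove vowels from 'value'
`result` takes the values: "" → "v" → "vl"

Answer: "vl"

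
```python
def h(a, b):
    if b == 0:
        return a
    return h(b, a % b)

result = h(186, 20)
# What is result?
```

h(186, 20) -> h(20, 6) -> h(6, 2) -> h(2, 0) -> 2

Answer: 2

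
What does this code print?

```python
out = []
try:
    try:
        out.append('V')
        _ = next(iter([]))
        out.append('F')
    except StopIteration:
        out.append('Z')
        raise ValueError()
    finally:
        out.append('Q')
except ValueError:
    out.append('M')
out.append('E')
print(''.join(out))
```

Execution trace: 'V' (inner try body) → 'Z' (inner except StopIteration) → 'Q' (inner finally) → 'M' (outer except ValueError) → 'E' (after the try/except). Output: VZQME

Answer: VZQME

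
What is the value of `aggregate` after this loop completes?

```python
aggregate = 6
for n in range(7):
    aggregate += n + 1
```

Start at 6, add 1 to 7 = 34
`aggregate` takes the values: 6 → 7 → 9 → 12 → 16 → 21 → 27 → 34

Answer: 34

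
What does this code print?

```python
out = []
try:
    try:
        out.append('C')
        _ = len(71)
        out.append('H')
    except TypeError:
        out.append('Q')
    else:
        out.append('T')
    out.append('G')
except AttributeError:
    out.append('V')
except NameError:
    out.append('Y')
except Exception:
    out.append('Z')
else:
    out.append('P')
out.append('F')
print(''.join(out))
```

Execution trace: 'C' (inner try body) → 'Q' (inner except TypeError) → 'G' (try body, no exception) → 'P' (else) → 'F' (after the try/except). Output: CQGPF

Answer: CQGPF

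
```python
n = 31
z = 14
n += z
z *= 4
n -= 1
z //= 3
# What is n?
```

Trace:
`n = 31` → n = 31
`z = 14` → z = 14
`n += z` → n = 45
`z *= 4` → z = 56
`n -= 1` → n = 44
`z //= 3` → z = 18
So n = 44

Answer: 44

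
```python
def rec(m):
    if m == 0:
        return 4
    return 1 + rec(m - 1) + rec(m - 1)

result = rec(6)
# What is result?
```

rec(m) = 1 + 2·rec(m-1), rec(0)=4. Closed form: (4+1)·2^6 - 1 = 319.

Answer: 319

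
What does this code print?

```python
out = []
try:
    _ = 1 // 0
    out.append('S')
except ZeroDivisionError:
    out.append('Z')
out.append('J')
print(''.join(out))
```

Execution trace: 'Z' (except ZeroDivisionError) → 'J' (after the try/except). Output: ZJ

Answer: ZJ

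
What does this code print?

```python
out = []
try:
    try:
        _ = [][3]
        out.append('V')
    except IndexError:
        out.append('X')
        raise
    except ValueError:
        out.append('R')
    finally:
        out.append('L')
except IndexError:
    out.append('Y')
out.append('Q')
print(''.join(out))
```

Execution trace: 'X' (inner except IndexError) → 'L' (inner finally) → 'Y' (outer except IndexError) → 'Q' (after the try/except). Output: XLYQ

Answer: XLYQ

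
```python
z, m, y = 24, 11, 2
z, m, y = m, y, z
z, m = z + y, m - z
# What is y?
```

Trace:
`z, m, y = 24, 11, 2` → z = 24; m = 11; y = 2
`z, m, y = m, y, z` → z = 11; m = 2; y = 24
`z, m = z + y, m - z` → z = 35; m = -9
So y = 24

Answer: 24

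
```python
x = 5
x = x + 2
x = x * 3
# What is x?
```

Trace:
`x = 5` → x = 5
`x = x + 2` → x = 7
`x = x * 3` → x = 21
So x = 21

Answer: 21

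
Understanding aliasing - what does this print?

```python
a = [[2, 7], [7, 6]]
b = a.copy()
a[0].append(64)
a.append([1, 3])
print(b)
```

Key concept: shallow copy with nested lists.
Step by step:
`a = [[2, 7], [7, 6]]` → a = [[2, 7], [7, 6]]
`b = a.copy()` → b = [[2, 7], [7, 6]]
`a[0].append(64)` → a = [[2, 7, 64], [7, 6]]; b = [[2, 7, 64], [7, 6]]
`a.append([1, 3])` → a = [[2, 7, 64], [7, 6], [1, 3]]
`print(b)` → prints [[2, 7, 64], [7, 6]]

Answer: [[2, 7, 64], [7, 6]]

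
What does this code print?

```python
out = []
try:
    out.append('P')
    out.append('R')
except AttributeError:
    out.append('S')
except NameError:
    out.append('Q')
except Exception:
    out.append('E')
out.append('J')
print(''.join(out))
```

Execution trace: 'P' (try body) → 'R' (try body, no exception) → 'J' (after the try/except). Output: PRJ

Answer: PRJ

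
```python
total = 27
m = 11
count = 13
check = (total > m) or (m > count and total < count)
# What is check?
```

Trace:
`total = 27` → total = 27
`m = 11` → m = 11
`count = 13` → count = 13
`check = (total > m) or (m > count and total < count)` → check = True
So check = True

Answer: True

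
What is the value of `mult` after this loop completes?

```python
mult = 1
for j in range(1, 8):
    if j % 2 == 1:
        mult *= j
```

Product of odd numbers 1 to 7
`mult` takes the values: 1 → 3 → 15 → 105

Answer: 105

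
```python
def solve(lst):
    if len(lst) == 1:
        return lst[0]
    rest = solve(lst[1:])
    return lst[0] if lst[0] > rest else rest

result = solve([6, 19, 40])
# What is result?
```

Recursive max over [6, 19, 40] = 40

Answer: 40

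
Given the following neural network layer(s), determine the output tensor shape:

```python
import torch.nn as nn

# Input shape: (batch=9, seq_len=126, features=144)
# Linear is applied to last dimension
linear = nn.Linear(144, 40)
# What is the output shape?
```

Input: (9, 126, 144) -> Output: (9, 126, 40)

Answer: (9, 126, 40)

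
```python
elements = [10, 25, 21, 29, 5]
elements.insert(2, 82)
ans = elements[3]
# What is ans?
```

Trace:
`elements = [10, 25, 21, 29, 5]` → elements = [10, 25, 21, 29, 5]
`elements.insert(2, 82)` → elements = [10, 25, 82, 21, 29, 5]
`ans = elements[3]` → ans = 21
So ans = 21

Answer: 21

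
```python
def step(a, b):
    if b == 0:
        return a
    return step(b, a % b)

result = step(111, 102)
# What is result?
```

step(111, 102) -> step(102, 9) -> step(9, 3) -> step(3, 0) -> 3

Answer: 3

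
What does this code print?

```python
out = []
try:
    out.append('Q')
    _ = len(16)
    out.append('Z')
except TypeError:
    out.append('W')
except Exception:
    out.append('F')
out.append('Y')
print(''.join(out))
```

Execution trace: 'Q' (try body) → 'W' (except TypeError) → 'Y' (after the try/except). Output: QWY

Answer: QWY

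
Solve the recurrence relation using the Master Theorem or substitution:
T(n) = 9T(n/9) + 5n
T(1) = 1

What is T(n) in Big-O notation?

By Master Theorem: a=9, b=9, f(n)=5n. Since log_9(9) = 1 and f(n) = Θ(n^1), Case 2 applies. T(n) = O(n log n).

Answer: O(n log n)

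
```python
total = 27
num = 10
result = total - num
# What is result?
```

Trace:
`total = 27` → total = 27
`num = 10` → num = 10
`result = total - num` → result = 17
So result = 17

Answer: 17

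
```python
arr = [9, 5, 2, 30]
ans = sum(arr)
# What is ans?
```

Trace:
`arr = [9, 5, 2, 30]` → arr = [9, 5, 2, 30]
`ans = sum(arr)` → ans = 46
So ans = 46

Answer: 46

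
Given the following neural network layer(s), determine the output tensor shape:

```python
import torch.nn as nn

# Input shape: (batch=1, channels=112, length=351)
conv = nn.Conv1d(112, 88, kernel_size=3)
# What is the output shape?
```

Input: (1, 112, 351) -> Output: (1, 88, 349)

Answer: (1, 88, 349)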